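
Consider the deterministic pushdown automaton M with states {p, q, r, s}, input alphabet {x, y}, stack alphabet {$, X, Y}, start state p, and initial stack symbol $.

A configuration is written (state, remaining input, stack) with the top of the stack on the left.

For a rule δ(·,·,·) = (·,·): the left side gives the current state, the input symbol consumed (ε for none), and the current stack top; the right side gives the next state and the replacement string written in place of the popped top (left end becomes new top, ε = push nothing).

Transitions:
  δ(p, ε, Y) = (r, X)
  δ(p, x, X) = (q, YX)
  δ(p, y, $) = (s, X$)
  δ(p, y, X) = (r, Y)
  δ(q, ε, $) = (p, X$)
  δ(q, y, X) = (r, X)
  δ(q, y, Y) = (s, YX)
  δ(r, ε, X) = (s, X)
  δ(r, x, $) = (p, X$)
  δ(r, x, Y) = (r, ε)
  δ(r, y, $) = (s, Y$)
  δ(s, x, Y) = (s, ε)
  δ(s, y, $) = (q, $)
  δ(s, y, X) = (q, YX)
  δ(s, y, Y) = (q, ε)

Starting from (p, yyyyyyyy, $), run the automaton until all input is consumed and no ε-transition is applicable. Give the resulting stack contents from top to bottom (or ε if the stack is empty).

(p, yyyyyyyy, $)
  read y, top $: go to s, push X$ → (s, yyyyyyy, X$)
  read y, top X: go to q, push YX → (q, yyyyyy, YX$)
  read y, top Y: go to s, push YX → (s, yyyyy, YXX$)
  read y, top Y: go to q, push ε → (q, yyyy, XX$)
  read y, top X: go to r, push X → (r, yyy, XX$)
  ε-move, top X: go to s, push X → (s, yyy, XX$)
  read y, top X: go to q, push YX → (q, yy, YXX$)
  read y, top Y: go to s, push YX → (s, y, YXXX$)
  read y, top Y: go to q, push ε → (q, ε, XXX$)
All input consumed in state q with stack XXX$.

XXX$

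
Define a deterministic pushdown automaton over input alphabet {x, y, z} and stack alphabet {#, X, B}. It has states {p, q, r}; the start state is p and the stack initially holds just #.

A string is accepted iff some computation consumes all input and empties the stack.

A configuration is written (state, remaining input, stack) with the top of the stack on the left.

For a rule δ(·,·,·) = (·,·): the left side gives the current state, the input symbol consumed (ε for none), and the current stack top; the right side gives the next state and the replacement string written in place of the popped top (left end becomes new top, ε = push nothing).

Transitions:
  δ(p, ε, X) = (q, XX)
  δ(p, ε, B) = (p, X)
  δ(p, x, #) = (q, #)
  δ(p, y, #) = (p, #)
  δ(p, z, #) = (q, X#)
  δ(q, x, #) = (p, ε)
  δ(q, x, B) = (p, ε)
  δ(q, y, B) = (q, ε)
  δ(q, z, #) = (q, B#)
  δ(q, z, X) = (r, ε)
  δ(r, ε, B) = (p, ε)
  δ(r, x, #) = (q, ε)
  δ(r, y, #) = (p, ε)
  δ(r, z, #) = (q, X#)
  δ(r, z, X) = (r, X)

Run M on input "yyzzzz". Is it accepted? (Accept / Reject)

(p, yyzzzz, #)
  read y, top #: go to p, push # → (p, yzzzz, #)
  read y, top #: go to p, push # → (p, zzzz, #)
  read z, top #: go to q, push X# → (q, zzz, X#)
  read z, top X: go to r, push ε → (r, zz, #)
  read z, top #: go to q, push X# → (q, z, X#)
  read z, top X: go to r, push ε → (r, ε, #)
All input consumed; stack is #, not empty, and no further ε-move applies.

Reject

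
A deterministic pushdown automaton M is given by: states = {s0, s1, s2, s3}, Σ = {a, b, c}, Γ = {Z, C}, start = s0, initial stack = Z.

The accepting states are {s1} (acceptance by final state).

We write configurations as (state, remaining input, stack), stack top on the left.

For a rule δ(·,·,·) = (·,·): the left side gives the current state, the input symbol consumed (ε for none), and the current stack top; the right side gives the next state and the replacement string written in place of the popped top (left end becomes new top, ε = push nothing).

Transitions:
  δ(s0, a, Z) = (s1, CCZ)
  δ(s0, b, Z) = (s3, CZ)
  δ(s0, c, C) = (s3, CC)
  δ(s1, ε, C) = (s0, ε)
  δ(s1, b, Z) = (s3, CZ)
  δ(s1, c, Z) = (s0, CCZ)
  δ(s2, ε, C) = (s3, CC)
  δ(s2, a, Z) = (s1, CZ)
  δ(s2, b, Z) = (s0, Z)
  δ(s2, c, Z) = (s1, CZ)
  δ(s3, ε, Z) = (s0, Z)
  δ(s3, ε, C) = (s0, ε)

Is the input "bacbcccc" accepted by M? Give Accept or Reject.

Reject

(s0, bacbcccc, Z)
  read b, top Z: go to s3, push CZ → (s3, acbcccc, CZ)
  ε-move, top C: go to s0, push ε → (s0, acbcccc, Z)
  read a, top Z: go to s1, push CCZ → (s1, cbcccc, CCZ)
  ε-move, top C: go to s0, push ε → (s0, cbcccc, CZ)
  read c, top C: go to s3, push CC → (s3, bcccc, CCZ)
  ε-move, top C: go to s0, push ε → (s0, bcccc, CZ)
No transition applies at (s0, bcccc, CZ); input not fully consumed.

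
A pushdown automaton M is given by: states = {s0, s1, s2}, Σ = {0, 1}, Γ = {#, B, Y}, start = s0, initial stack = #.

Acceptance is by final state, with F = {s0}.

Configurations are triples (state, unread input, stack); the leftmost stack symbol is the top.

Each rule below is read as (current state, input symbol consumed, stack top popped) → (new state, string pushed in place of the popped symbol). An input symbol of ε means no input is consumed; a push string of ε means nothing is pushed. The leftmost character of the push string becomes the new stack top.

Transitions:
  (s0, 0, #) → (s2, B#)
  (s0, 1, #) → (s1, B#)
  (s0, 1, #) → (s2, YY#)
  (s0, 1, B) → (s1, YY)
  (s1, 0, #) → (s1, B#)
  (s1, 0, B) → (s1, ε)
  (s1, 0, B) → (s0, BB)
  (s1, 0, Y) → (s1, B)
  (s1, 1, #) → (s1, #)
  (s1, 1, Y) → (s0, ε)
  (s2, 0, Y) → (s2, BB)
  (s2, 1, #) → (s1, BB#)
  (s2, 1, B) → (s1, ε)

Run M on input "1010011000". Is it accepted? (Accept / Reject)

Reject

No computation consumes all input and reaches a final state.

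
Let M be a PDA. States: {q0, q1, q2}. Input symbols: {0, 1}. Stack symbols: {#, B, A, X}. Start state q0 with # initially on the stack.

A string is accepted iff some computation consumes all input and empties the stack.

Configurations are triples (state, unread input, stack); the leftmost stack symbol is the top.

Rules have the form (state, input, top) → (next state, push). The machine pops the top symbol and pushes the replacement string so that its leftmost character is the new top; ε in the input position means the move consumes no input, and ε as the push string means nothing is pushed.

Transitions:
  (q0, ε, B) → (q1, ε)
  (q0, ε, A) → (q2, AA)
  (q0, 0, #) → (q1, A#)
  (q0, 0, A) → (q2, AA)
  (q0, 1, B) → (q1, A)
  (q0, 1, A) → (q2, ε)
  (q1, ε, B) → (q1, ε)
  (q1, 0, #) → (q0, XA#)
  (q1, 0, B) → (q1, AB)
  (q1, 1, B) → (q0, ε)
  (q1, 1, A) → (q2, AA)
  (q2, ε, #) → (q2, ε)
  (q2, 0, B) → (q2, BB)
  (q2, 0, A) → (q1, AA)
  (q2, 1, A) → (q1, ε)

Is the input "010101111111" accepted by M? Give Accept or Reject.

No computation consumes all input and empties the stack.

Reject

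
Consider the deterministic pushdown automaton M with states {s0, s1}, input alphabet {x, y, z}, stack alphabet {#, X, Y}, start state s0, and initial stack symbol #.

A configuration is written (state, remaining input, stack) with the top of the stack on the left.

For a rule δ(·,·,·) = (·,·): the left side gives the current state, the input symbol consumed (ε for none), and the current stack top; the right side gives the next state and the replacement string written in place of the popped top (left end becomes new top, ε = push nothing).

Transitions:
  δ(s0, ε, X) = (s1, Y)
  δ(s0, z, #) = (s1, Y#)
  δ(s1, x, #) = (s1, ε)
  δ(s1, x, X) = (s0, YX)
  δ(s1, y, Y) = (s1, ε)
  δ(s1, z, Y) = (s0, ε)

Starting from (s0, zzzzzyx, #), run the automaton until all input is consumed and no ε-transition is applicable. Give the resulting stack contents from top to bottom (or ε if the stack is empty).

ε

(s0, zzzzzyx, #)
  read z, top #: go to s1, push Y# → (s1, zzzzyx, Y#)
  read z, top Y: go to s0, push ε → (s0, zzzyx, #)
  read z, top #: go to s1, push Y# → (s1, zzyx, Y#)
  read z, top Y: go to s0, push ε → (s0, zyx, #)
  read z, top #: go to s1, push Y# → (s1, yx, Y#)
  read y, top Y: go to s1, push ε → (s1, x, #)
  read x, top #: go to s1, push ε → (s1, ε, ε)
All input consumed in state s1 with stack ε.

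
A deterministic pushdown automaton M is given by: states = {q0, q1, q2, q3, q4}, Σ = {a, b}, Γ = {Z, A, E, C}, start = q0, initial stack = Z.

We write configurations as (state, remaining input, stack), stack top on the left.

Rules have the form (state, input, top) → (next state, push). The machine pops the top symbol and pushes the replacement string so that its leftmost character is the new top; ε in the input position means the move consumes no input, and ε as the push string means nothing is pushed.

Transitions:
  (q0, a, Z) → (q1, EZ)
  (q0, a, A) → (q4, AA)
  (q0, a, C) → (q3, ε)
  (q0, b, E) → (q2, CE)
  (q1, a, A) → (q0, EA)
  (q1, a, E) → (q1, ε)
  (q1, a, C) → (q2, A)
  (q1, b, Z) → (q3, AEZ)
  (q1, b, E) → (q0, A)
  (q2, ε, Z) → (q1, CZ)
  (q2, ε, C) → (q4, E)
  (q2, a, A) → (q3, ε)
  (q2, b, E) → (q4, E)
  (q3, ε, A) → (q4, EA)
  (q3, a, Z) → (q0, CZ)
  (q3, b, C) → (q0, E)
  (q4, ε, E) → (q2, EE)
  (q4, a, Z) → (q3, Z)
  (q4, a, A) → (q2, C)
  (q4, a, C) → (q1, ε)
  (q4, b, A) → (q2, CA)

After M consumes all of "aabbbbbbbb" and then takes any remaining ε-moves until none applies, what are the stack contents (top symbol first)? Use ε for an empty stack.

EEEEEEEEEAEZ

(q0, aabbbbbbbb, Z) ⊢ (q1, abbbbbbbb, EZ) ⊢ (q1, bbbbbbbb, Z) ⊢ (q3, bbbbbbb, AEZ) ⊢ (q4, bbbbbbb, EAEZ) ⊢ (q2, bbbbbbb, EEAEZ) ⊢ (q4, bbbbbb, EEAEZ) ⊢ (q2, bbbbbb, EEEAEZ) ⊢ (q4, bbbbb, EEEAEZ) ⊢ (q2, bbbbb, EEEEAEZ) ⊢ (q4, bbbb, EEEEAEZ) ⊢ (q2, bbbb, EEEEEAEZ) ⊢ (q4, bbb, EEEEEAEZ) ⊢ (q2, bbb, EEEEEEAEZ) ⊢ (q4, bb, EEEEEEAEZ) ⊢ (q2, bb, EEEEEEEAEZ) ⊢ (q4, b, EEEEEEEAEZ) ⊢ (q2, b, EEEEEEEEAEZ) ⊢ (q4, ε, EEEEEEEEAEZ) ⊢ (q2, ε, EEEEEEEEEAEZ)
All input consumed in state q2 with stack EEEEEEEEEAEZ.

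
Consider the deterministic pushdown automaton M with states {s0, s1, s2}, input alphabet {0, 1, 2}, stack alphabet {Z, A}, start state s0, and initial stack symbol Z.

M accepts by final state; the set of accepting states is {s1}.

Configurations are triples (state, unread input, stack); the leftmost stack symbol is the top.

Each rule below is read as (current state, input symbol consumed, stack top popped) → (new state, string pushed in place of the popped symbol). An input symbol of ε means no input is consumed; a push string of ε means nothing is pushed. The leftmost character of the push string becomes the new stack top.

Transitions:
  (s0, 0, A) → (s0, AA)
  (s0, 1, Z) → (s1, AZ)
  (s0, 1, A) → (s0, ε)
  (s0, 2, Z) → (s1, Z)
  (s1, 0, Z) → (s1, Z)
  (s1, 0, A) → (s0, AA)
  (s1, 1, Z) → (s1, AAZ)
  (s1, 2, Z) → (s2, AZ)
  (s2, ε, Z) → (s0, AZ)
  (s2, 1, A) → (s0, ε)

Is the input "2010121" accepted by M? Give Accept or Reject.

Reject

(s0, 2010121, Z)
  read 2, top Z: go to s1, push Z → (s1, 010121, Z)
  read 0, top Z: go to s1, push Z → (s1, 10121, Z)
  read 1, top Z: go to s1, push AAZ → (s1, 0121, AAZ)
  read 0, top A: go to s0, push AA → (s0, 121, AAAZ)
  read 1, top A: go to s0, push ε → (s0, 21, AAZ)
No transition applies at (s0, 21, AAZ); input not fully consumed.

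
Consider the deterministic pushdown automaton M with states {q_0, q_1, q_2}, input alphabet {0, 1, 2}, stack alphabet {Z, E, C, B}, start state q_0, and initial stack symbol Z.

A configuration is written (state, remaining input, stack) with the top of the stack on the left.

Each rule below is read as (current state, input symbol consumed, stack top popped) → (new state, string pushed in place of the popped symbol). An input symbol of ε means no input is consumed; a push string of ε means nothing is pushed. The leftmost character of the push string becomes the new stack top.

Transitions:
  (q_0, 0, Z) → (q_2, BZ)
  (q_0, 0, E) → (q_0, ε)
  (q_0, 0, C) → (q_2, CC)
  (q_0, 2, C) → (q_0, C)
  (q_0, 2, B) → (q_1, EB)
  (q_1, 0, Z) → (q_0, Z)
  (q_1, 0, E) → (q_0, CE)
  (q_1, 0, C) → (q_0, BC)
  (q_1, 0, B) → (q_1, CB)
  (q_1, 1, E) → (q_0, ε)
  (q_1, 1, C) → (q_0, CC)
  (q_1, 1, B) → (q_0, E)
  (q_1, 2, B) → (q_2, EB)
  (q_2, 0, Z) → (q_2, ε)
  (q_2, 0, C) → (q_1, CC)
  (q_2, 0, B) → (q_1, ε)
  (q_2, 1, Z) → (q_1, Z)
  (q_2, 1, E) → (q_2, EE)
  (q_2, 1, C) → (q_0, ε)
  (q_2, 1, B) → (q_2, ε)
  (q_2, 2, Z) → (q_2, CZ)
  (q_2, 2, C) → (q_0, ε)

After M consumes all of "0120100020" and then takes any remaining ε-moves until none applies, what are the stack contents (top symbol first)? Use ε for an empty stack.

(q_0, 0120100020, Z) ⊢ (q_2, 120100020, BZ) ⊢ (q_2, 20100020, Z) ⊢ (q_2, 0100020, CZ) ⊢ (q_1, 100020, CCZ) ⊢ (q_0, 00020, CCCZ) ⊢ (q_2, 0020, CCCCZ) ⊢ (q_1, 020, CCCCCZ) ⊢ (q_0, 20, BCCCCCZ) ⊢ (q_1, 0, EBCCCCCZ) ⊢ (q_0, ε, CEBCCCCCZ)
All input consumed in state q_0 with stack CEBCCCCCZ.

CEBCCCCCZ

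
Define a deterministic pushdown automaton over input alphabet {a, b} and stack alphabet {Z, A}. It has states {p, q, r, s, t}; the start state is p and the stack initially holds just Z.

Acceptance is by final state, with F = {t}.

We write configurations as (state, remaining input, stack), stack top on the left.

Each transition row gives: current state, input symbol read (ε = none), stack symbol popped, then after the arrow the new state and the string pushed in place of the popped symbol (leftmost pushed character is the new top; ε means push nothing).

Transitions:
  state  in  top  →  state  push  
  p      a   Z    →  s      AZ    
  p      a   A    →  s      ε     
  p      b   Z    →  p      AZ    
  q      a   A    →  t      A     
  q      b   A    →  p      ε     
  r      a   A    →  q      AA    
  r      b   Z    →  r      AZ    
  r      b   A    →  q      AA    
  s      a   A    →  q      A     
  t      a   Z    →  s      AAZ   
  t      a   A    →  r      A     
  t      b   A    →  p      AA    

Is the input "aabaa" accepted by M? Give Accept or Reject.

(p, aabaa, Z) ⊢ (s, abaa, AZ) ⊢ (q, baa, AZ) ⊢ (p, aa, Z) ⊢ (s, a, AZ) ⊢ (q, ε, AZ)
All input consumed; state q ∉ F and no further ε-move applies.

Reject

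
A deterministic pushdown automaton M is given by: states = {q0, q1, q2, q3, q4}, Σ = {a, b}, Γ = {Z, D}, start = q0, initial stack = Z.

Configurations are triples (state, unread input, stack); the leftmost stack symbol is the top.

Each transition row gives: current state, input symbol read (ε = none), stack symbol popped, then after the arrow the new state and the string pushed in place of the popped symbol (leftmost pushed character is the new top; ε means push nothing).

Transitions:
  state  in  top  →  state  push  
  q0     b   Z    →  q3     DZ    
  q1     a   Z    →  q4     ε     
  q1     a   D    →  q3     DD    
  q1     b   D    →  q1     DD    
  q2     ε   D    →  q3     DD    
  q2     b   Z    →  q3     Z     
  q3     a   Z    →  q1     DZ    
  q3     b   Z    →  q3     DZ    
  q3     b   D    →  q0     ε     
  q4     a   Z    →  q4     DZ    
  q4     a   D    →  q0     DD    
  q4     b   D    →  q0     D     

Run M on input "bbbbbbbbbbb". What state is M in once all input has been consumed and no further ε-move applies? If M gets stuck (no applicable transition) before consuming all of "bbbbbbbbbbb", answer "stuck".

q3

(q0, bbbbbbbbbbb, Z)
  read b, top Z: go to q3, push DZ → (q3, bbbbbbbbbb, DZ)
  read b, top D: go to q0, push ε → (q0, bbbbbbbbb, Z)
  read b, top Z: go to q3, push DZ → (q3, bbbbbbbb, DZ)
  read b, top D: go to q0, push ε → (q0, bbbbbbb, Z)
  read b, top Z: go to q3, push DZ → (q3, bbbbbb, DZ)
  read b, top D: go to q0, push ε → (q0, bbbbb, Z)
  read b, top Z: go to q3, push DZ → (q3, bbbb, DZ)
  read b, top D: go to q0, push ε → (q0, bbb, Z)
  read b, top Z: go to q3, push DZ → (q3, bb, DZ)
  read b, top D: go to q0, push ε → (q0, b, Z)
  read b, top Z: go to q3, push DZ → (q3, ε, DZ)
All input consumed; M is in state q3.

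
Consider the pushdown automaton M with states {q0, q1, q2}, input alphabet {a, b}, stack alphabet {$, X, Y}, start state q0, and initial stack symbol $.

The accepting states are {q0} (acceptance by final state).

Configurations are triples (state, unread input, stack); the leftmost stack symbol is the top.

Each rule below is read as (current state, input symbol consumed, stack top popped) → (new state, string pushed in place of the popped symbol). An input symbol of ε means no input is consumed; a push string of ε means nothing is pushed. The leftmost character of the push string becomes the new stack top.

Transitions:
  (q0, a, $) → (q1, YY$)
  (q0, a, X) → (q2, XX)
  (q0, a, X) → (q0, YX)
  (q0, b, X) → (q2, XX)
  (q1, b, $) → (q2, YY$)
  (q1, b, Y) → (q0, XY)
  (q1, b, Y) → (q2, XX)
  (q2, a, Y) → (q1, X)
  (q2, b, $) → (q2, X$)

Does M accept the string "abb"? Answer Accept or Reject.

No computation consumes all input and reaches a final state.

Reject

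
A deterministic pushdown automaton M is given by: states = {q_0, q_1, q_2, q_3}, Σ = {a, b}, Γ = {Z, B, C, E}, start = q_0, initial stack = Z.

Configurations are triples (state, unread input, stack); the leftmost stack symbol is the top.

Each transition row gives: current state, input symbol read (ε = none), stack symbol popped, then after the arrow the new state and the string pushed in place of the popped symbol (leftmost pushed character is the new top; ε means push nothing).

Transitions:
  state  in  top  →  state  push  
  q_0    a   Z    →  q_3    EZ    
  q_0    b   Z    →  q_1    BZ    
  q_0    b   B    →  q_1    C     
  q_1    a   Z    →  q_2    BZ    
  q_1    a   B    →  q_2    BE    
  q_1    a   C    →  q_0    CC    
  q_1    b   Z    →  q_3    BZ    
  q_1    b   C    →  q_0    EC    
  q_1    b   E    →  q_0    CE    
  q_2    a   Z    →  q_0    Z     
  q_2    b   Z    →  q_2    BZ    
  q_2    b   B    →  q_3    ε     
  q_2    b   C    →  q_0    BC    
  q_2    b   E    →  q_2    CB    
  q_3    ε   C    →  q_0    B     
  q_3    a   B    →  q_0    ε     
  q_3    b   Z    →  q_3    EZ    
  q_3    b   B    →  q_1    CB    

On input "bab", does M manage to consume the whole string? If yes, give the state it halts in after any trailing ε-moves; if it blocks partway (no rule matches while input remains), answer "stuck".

(q_0, bab, Z)
  read b, top Z: go to q_1, push BZ → (q_1, ab, BZ)
  read a, top B: go to q_2, push BE → (q_2, b, BEZ)
  read b, top B: go to q_3, push ε → (q_3, ε, EZ)
All input consumed; M is in state q_3.

q_3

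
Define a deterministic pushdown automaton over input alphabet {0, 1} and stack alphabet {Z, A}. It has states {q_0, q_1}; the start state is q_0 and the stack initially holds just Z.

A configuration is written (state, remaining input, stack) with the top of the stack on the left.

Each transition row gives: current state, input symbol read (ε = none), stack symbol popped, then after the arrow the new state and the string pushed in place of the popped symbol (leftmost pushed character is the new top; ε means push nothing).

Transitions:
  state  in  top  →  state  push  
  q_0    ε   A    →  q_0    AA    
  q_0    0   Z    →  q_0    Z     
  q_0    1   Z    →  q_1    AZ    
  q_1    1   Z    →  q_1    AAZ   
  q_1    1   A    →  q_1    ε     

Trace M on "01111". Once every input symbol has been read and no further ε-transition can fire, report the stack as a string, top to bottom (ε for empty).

(q_0, 01111, Z)
  read 0, top Z: go to q_0, push Z → (q_0, 1111, Z)
  read 1, top Z: go to q_1, push AZ → (q_1, 111, AZ)
  read 1, top A: go to q_1, push ε → (q_1, 11, Z)
  read 1, top Z: go to q_1, push AAZ → (q_1, 1, AAZ)
  read 1, top A: go to q_1, push ε → (q_1, ε, AZ)
All input consumed in state q_1 with stack AZ.

AZ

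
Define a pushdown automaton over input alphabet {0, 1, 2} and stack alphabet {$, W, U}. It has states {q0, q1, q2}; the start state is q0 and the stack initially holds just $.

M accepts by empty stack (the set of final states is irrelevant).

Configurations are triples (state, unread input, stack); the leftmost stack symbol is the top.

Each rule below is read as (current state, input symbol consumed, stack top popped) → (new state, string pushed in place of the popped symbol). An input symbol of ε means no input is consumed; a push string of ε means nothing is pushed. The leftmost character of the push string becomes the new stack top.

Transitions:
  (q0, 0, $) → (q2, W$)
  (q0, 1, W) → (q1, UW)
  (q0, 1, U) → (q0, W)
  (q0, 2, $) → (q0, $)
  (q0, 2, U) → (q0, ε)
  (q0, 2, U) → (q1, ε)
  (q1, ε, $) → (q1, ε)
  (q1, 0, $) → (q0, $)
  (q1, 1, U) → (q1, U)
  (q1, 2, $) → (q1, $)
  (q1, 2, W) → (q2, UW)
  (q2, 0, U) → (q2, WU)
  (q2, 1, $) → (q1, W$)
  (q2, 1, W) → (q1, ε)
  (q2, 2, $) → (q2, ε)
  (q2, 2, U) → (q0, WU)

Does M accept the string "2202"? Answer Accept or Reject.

Reject

No computation consumes all input and empties the stack.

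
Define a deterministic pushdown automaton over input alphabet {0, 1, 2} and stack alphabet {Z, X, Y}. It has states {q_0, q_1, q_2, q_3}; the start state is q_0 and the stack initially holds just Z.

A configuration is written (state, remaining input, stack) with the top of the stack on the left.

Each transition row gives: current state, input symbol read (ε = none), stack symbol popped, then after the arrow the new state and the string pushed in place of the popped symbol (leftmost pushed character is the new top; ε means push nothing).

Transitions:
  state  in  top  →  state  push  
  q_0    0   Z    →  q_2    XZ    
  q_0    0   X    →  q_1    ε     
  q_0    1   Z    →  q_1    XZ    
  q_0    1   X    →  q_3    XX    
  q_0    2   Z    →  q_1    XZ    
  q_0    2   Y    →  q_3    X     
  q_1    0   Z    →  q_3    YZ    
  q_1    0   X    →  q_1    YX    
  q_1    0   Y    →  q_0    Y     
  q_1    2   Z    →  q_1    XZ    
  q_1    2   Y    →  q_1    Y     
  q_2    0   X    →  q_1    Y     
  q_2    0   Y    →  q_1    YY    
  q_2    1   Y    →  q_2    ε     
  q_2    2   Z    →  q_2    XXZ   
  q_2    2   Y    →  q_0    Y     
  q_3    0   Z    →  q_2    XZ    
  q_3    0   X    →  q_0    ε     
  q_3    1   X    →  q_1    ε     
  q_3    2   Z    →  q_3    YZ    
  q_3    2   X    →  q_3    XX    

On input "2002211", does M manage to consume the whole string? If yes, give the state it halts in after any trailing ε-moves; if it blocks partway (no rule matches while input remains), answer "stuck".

(q_0, 2002211, Z)
  read 2, top Z: go to q_1, push XZ → (q_1, 002211, XZ)
  read 0, top X: go to q_1, push YX → (q_1, 02211, YXZ)
  read 0, top Y: go to q_0, push Y → (q_0, 2211, YXZ)
  read 2, top Y: go to q_3, push X → (q_3, 211, XXZ)
  read 2, top X: go to q_3, push XX → (q_3, 11, XXXZ)
  read 1, top X: go to q_1, push ε → (q_1, 1, XXZ)
No transition for (q_1, 1, top X); M blocks with input 1 remaining.

stuck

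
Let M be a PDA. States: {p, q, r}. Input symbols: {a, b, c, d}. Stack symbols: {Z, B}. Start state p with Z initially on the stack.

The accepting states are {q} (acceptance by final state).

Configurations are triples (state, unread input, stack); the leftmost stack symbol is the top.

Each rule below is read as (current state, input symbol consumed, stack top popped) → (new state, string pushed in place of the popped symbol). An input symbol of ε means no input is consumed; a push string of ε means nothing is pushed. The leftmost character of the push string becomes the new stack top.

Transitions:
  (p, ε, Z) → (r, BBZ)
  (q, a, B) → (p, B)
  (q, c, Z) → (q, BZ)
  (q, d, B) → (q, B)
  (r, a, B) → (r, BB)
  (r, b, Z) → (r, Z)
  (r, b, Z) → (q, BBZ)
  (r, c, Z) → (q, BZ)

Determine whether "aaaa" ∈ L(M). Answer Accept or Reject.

Reject

No computation consumes all input and reaches a final state.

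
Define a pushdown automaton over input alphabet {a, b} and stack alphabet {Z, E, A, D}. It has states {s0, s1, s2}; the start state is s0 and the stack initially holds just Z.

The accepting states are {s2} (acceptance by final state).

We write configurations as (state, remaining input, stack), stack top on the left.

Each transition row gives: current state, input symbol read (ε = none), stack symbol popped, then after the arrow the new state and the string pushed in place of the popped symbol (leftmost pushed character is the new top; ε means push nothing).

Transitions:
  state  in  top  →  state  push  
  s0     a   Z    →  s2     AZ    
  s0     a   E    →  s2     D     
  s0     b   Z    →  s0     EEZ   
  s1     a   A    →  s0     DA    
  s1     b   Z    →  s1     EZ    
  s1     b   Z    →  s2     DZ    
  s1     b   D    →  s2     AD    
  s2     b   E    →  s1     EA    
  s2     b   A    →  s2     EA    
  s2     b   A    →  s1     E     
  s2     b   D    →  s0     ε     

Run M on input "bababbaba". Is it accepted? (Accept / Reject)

Accept

One accepting computation: (s0, bababbaba, Z) ⊢ (s0, ababbaba, EEZ) ⊢ (s2, babbaba, DEZ) ⊢ (s0, abbaba, EZ) ⊢ (s2, bbaba, DZ) ⊢ (s0, baba, Z) ⊢ (s0, aba, EEZ) ⊢ (s2, ba, DEZ) ⊢ (s0, a, EZ) ⊢ (s2, ε, DZ)
All input consumed and state s2 ∈ F.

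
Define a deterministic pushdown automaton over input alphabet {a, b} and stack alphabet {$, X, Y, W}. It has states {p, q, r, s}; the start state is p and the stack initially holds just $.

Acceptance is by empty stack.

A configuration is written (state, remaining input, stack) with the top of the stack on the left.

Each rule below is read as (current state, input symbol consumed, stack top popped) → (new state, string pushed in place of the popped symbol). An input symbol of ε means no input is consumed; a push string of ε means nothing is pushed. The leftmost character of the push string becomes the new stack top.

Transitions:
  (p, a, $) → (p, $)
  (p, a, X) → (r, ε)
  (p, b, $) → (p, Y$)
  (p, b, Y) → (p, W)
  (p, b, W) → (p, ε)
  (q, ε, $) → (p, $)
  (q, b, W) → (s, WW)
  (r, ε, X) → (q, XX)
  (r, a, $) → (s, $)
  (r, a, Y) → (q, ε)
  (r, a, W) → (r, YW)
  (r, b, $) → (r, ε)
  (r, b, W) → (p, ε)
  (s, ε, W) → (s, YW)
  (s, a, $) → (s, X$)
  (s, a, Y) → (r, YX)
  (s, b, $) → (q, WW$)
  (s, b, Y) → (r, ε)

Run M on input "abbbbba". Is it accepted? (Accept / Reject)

(p, abbbbba, $)
  read a, top $: go to p, push $ → (p, bbbbba, $)
  read b, top $: go to p, push Y$ → (p, bbbba, Y$)
  read b, top Y: go to p, push W → (p, bbba, W$)
  read b, top W: go to p, push ε → (p, bba, $)
  read b, top $: go to p, push Y$ → (p, ba, Y$)
  read b, top Y: go to p, push W → (p, a, W$)
No transition applies at (p, a, W$); input not fully consumed.

Reject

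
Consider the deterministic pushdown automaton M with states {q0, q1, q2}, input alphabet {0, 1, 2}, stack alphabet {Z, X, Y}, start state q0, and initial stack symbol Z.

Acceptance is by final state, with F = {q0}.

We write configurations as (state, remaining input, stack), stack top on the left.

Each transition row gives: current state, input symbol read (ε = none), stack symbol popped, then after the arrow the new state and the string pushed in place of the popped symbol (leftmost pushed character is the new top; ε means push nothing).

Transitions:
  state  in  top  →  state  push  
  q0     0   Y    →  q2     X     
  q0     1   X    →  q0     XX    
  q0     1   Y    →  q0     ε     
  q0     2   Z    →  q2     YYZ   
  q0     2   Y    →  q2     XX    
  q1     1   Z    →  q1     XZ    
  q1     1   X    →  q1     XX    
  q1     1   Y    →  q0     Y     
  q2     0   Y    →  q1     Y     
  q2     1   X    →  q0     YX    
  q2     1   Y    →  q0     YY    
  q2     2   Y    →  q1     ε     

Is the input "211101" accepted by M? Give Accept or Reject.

Accept

(q0, 211101, Z)
  read 2, top Z: go to q2, push YYZ → (q2, 11101, YYZ)
  read 1, top Y: go to q0, push YY → (q0, 1101, YYYZ)
  read 1, top Y: go to q0, push ε → (q0, 101, YYZ)
  read 1, top Y: go to q0, push ε → (q0, 01, YZ)
  read 0, top Y: go to q2, push X → (q2, 1, XZ)
  read 1, top X: go to q0, push YX → (q0, ε, YXZ)
All input consumed; state q0 ∈ F.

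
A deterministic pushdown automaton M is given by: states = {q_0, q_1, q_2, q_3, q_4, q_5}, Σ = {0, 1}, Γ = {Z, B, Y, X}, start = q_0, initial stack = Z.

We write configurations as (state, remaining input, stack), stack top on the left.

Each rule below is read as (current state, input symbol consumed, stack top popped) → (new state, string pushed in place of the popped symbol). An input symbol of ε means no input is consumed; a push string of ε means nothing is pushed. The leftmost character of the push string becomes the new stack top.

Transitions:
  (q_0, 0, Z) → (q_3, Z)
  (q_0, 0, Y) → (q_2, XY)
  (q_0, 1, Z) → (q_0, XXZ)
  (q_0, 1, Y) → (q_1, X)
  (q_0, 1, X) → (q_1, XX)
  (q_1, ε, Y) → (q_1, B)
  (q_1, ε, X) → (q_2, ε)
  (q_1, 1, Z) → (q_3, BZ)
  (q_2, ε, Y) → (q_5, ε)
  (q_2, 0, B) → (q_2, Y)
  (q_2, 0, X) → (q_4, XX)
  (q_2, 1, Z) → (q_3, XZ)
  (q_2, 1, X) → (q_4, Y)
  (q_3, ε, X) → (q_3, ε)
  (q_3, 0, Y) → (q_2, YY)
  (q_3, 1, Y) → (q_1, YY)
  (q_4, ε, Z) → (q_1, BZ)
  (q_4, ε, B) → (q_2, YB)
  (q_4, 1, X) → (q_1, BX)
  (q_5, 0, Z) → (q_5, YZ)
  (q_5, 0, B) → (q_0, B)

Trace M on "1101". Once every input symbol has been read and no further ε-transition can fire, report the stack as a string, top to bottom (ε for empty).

BXXXZ

(q_0, 1101, Z)
  read 1, top Z: go to q_0, push XXZ → (q_0, 101, XXZ)
  read 1, top X: go to q_1, push XX → (q_1, 01, XXXZ)
  ε-move, top X: go to q_2, push ε → (q_2, 01, XXZ)
  read 0, top X: go to q_4, push XX → (q_4, 1, XXXZ)
  read 1, top X: go to q_1, push BX → (q_1, ε, BXXXZ)
All input consumed in state q_1 with stack BXXXZ.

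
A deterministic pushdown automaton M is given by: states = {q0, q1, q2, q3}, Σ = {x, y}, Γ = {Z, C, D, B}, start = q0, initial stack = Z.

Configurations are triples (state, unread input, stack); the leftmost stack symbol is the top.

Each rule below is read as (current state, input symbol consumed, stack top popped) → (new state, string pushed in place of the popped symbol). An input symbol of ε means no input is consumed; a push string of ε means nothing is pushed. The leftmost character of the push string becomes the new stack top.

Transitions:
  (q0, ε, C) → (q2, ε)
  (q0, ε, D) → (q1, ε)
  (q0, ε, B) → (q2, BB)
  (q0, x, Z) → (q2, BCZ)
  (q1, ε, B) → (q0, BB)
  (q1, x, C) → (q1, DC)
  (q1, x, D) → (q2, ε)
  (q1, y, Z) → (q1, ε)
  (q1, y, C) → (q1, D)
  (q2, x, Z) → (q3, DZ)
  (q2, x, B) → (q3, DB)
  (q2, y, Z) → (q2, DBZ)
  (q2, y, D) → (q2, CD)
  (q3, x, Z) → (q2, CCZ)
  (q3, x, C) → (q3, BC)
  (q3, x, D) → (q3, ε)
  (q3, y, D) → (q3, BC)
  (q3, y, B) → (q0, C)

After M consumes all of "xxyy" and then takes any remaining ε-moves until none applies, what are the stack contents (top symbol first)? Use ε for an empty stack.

(q0, xxyy, Z) ⊢ (q2, xyy, BCZ) ⊢ (q3, yy, DBCZ) ⊢ (q3, y, BCBCZ) ⊢ (q0, ε, CCBCZ) ⊢ (q2, ε, CBCZ)
All input consumed in state q2 with stack CBCZ.

CBCZ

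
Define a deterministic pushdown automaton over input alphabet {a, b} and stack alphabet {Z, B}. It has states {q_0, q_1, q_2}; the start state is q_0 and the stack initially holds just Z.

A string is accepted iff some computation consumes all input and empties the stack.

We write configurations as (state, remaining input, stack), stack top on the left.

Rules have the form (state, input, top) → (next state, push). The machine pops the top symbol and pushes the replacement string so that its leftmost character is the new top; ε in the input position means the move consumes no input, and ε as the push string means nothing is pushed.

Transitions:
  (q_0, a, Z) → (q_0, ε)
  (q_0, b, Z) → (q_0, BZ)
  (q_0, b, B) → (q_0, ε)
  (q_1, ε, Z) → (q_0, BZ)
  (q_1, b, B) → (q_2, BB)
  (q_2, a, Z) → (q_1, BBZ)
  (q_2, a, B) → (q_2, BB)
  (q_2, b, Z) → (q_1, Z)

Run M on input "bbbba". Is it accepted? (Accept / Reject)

Accept

(q_0, bbbba, Z) ⊢ (q_0, bbba, BZ) ⊢ (q_0, bba, Z) ⊢ (q_0, ba, BZ) ⊢ (q_0, a, Z) ⊢ (q_0, ε, ε)
All input consumed and the stack is empty.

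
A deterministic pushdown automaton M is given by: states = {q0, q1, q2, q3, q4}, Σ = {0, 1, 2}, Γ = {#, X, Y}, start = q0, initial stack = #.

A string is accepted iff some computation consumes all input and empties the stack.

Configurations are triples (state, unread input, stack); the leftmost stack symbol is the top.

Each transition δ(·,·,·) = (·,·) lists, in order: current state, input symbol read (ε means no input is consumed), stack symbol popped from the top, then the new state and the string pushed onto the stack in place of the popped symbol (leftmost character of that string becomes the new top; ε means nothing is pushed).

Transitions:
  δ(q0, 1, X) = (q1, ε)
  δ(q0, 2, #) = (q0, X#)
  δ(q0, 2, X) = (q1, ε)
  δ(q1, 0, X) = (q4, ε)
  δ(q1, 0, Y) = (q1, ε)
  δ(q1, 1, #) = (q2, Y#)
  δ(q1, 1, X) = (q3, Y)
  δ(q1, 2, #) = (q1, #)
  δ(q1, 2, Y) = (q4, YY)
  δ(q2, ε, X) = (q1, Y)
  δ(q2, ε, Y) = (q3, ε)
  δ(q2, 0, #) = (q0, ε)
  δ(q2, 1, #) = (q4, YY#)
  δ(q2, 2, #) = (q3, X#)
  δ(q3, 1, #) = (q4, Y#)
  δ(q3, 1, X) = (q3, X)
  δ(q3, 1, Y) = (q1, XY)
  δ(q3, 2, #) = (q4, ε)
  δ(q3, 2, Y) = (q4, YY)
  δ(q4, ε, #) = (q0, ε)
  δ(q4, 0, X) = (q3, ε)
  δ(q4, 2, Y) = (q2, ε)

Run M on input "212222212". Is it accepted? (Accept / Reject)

(q0, 212222212, #)
  read 2, top #: go to q0, push X# → (q0, 12222212, X#)
  read 1, top X: go to q1, push ε → (q1, 2222212, #)
  read 2, top #: go to q1, push # → (q1, 222212, #)
  read 2, top #: go to q1, push # → (q1, 22212, #)
  read 2, top #: go to q1, push # → (q1, 2212, #)
  read 2, top #: go to q1, push # → (q1, 212, #)
  read 2, top #: go to q1, push # → (q1, 12, #)
  read 1, top #: go to q2, push Y# → (q2, 2, Y#)
  ε-move, top Y: go to q3, push ε → (q3, 2, #)
  read 2, top #: go to q4, push ε → (q4, ε, ε)
All input consumed and the stack is empty.

Accept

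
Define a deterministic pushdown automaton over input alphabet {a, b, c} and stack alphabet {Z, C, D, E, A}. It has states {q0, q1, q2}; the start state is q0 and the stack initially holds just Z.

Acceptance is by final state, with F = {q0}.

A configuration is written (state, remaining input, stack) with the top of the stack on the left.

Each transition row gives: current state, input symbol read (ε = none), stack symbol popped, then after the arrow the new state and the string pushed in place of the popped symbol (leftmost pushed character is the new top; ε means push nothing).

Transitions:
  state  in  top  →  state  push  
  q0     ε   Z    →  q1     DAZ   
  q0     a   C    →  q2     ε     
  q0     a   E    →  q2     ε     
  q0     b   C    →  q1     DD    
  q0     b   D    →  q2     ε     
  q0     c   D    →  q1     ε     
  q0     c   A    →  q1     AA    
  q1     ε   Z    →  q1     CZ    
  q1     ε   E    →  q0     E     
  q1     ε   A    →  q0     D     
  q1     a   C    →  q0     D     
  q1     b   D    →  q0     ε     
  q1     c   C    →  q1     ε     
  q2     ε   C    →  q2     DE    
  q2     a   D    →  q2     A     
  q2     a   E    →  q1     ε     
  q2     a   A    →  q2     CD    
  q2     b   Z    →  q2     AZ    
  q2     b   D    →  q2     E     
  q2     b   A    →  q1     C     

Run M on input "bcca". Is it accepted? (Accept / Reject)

(q0, bcca, Z)
  ε-move, top Z: go to q1, push DAZ → (q1, bcca, DAZ)
  read b, top D: go to q0, push ε → (q0, cca, AZ)
  read c, top A: go to q1, push AA → (q1, ca, AAZ)
  ε-move, top A: go to q0, push D → (q0, ca, DAZ)
  read c, top D: go to q1, push ε → (q1, a, AZ)
  ε-move, top A: go to q0, push D → (q0, a, DZ)
No transition applies at (q0, a, DZ); input not fully consumed.

Reject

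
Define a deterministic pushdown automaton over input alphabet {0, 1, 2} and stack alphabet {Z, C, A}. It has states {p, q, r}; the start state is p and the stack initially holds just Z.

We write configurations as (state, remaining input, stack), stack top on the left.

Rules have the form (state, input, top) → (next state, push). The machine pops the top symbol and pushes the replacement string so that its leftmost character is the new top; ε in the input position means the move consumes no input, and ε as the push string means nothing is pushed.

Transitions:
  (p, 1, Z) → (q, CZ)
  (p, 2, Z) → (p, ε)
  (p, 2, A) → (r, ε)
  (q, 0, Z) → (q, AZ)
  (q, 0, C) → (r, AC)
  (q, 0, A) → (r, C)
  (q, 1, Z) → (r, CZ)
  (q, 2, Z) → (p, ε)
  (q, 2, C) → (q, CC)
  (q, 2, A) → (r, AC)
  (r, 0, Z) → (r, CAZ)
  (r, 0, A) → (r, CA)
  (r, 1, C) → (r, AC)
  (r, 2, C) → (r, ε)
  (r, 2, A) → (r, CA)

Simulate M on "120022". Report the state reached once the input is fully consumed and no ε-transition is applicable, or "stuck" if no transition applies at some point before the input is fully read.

(p, 120022, Z)
  read 1, top Z: go to q, push CZ → (q, 20022, CZ)
  read 2, top C: go to q, push CC → (q, 0022, CCZ)
  read 0, top C: go to r, push AC → (r, 022, ACCZ)
  read 0, top A: go to r, push CA → (r, 22, CACCZ)
  read 2, top C: go to r, push ε → (r, 2, ACCZ)
  read 2, top A: go to r, push CA → (r, ε, CACCZ)
All input consumed; M is in state r.

r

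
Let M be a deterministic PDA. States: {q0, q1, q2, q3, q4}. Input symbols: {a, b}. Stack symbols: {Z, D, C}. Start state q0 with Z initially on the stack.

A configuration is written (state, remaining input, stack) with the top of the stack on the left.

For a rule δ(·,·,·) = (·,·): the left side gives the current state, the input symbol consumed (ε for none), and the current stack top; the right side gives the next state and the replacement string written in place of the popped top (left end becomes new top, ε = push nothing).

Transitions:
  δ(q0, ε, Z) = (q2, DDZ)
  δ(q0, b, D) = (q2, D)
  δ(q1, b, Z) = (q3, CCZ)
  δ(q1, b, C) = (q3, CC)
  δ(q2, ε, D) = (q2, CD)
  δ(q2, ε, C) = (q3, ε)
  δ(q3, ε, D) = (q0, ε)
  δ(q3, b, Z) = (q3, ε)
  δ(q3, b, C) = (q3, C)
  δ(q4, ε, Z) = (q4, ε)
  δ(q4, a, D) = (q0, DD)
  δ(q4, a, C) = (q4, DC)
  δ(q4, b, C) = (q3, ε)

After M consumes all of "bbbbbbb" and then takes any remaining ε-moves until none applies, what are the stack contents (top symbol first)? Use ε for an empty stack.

DZ

(q0, bbbbbbb, Z) ⊢ (q2, bbbbbbb, DDZ) ⊢ (q2, bbbbbbb, CDDZ) ⊢ (q3, bbbbbbb, DDZ) ⊢ (q0, bbbbbbb, DZ) ⊢ (q2, bbbbbb, DZ) ⊢ (q2, bbbbbb, CDZ) ⊢ (q3, bbbbbb, DZ) ⊢ (q0, bbbbbb, Z) ⊢ (q2, bbbbbb, DDZ) ⊢ (q2, bbbbbb, CDDZ) ⊢ (q3, bbbbbb, DDZ) ⊢ (q0, bbbbbb, DZ) ⊢ (q2, bbbbb, DZ) ⊢ (q2, bbbbb, CDZ) ⊢ (q3, bbbbb, DZ) ⊢ (q0, bbbbb, Z) ⊢ (q2, bbbbb, DDZ) ⊢ (q2, bbbbb, CDDZ) ⊢ (q3, bbbbb, DDZ) ⊢ (q0, bbbbb, DZ) ⊢ (q2, bbbb, DZ) ⊢ (q2, bbbb, CDZ) ⊢ (q3, bbbb, DZ) ⊢ (q0, bbbb, Z) ⊢ (q2, bbbb, DDZ) ⊢ (q2, bbbb, CDDZ) ⊢ (q3, bbbb, DDZ) ⊢ (q0, bbbb, DZ) ⊢ (q2, bbb, DZ) ⊢ (q2, bbb, CDZ) ⊢ (q3, bbb, DZ) ⊢ (q0, bbb, Z) ⊢ (q2, bbb, DDZ) ⊢ (q2, bbb, CDDZ) ⊢ (q3, bbb, DDZ) ⊢ (q0, bbb, DZ) ⊢ (q2, bb, DZ) ⊢ (q2, bb, CDZ) ⊢ (q3, bb, DZ) ⊢ (q0, bb, Z) ⊢ (q2, bb, DDZ) ⊢ (q2, bb, CDDZ) ⊢ (q3, bb, DDZ) ⊢ (q0, bb, DZ) ⊢ (q2, b, DZ) ⊢ (q2, b, CDZ) ⊢ (q3, b, DZ) ⊢ (q0, b, Z) ⊢ (q2, b, DDZ) ⊢ (q2, b, CDDZ) ⊢ (q3, b, DDZ) ⊢ (q0, b, DZ) ⊢ (q2, ε, DZ) ⊢ (q2, ε, CDZ) ⊢ (q3, ε, DZ) ⊢ (q0, ε, Z) ⊢ (q2, ε, DDZ) ⊢ (q2, ε, CDDZ) ⊢ (q3, ε, DDZ) ⊢ (q0, ε, DZ)
All input consumed in state q0 with stack DZ.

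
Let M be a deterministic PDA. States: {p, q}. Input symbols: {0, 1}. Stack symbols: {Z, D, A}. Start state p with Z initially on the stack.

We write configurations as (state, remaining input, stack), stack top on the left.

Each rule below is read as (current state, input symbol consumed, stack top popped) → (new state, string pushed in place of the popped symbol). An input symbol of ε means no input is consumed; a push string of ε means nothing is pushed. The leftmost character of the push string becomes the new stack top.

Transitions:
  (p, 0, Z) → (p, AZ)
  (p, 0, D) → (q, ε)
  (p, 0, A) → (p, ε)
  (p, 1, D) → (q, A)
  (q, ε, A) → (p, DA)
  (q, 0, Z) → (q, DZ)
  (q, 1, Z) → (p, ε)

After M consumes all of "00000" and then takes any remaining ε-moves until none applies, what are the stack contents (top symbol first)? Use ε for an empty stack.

AZ

(p, 00000, Z)
  read 0, top Z: go to p, push AZ → (p, 0000, AZ)
  read 0, top A: go to p, push ε → (p, 000, Z)
  read 0, top Z: go to p, push AZ → (p, 00, AZ)
  read 0, top A: go to p, push ε → (p, 0, Z)
  read 0, top Z: go to p, push AZ → (p, ε, AZ)
All input consumed in state p with stack AZ.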